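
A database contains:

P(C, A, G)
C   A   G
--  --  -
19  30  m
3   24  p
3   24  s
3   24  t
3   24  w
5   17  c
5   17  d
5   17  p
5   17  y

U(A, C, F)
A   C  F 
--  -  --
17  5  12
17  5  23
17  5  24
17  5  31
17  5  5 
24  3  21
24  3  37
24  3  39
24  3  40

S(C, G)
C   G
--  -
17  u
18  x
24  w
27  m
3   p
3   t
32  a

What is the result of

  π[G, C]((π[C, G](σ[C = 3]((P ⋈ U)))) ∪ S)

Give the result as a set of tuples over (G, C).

{(a, 32), (m, 27), (p, 3), (s, 3), (t, 3), (u, 17), (w, 24), (w, 3), (x, 18)}

Joining P and U on C, A yields {(3, 24, p, 21), (3, 24, p, 37), (3, 24, p, 39), (3, 24, p, 40), (3, 24, s, 21), (3, 24, s, 37), (3, 24, s, 39), (3, 24, s, 40), (3, 24, t, 21), (3, 24, t, 37), (3, 24, t, 39), (3, 24, t, 40), (3, 24, w, 21), (3, 24, w, 37), (3, 24, w, 39), (3, 24, w, 40), (5, 17, c, 12), (5, 17, c, 23), (5, 17, c, 24), (5, 17, c, 31), (5, 17, c, 5), (5, 17, d, 12), (5, 17, d, 23), (5, 17, d, 24), (5, 17, d, 31), (5, 17, d, 5), (5, 17, p, 12), (5, 17, p, 23), (5, 17, p, 24), (5, 17, p, 31), (5, 17, p, 5), (5, 17, y, 12), (5, 17, y, 23), (5, 17, y, 24), (5, 17, y, 31), (5, 17, y, 5)}.
Filtering on C = 3 leaves {(3, 24, p, 21), (3, 24, p, 37), (3, 24, p, 39), (3, 24, p, 40), (3, 24, s, 21), (3, 24, s, 37), (3, 24, s, 39), (3, 24, s, 40), (3, 24, t, 21), (3, 24, t, 37), (3, 24, t, 39), (3, 24, t, 40), (3, 24, w, 21), (3, 24, w, 37), (3, 24, w, 39), (3, 24, w, 40)}.
Keep only column(s) C, G (12 duplicate(s) eliminated): {(3, p), (3, s), (3, t), (3, w)}
Union: {(3, p), (3, s), (3, t), (3, w)} with {(17, u), (18, x), (24, w), (27, m), (3, p), (3, t), (32, a)} → {(17, u), (18, x), (24, w), (27, m), (3, p), (3, s), (3, t), (3, w), (32, a)}
Keep only column(s) G, C: {(a, 32), (m, 27), (p, 3), (s, 3), (t, 3), (u, 17), (w, 24), (w, 3), (x, 18)}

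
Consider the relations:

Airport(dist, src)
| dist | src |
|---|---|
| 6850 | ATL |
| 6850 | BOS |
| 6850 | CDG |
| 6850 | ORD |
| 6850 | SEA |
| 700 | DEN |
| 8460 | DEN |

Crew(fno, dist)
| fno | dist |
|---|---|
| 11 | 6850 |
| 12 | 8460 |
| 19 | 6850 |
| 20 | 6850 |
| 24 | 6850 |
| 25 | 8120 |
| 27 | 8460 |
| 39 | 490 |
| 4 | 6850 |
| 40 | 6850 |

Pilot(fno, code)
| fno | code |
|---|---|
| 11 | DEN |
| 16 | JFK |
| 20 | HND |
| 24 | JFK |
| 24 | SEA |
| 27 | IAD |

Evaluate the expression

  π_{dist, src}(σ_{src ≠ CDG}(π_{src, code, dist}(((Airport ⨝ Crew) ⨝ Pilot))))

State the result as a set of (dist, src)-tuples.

{(6850, ATL), (6850, BOS), (6850, ORD), (6850, SEA), (8460, DEN)}

Joining Airport and Crew on dist yields {(6850, ATL, 11), (6850, ATL, 19), (6850, ATL, 20), (6850, ATL, 24), (6850, ATL, 4), (6850, ATL, 40), (6850, BOS, 11), (6850, BOS, 19), (6850, BOS, 20), (6850, BOS, 24), (6850, BOS, 4), (6850, BOS, 40), (6850, CDG, 11), (6850, CDG, 19), (6850, CDG, 20), (6850, CDG, 24), (6850, CDG, 4), (6850, CDG, 40), (6850, ORD, 11), (6850, ORD, 19), (6850, ORD, 20), (6850, ORD, 24), (6850, ORD, 4), (6850, ORD, 40), (6850, SEA, 11), (6850, SEA, 19), (6850, SEA, 20), (6850, SEA, 24), (6850, SEA, 4), (6850, SEA, 40), (8460, DEN, 12), (8460, DEN, 27)}.
Joining (Airport ⨝ Crew) and Pilot on fno yields {(6850, ATL, 11, DEN), (6850, ATL, 20, HND), (6850, ATL, 24, JFK), (6850, ATL, 24, SEA), (6850, BOS, 11, DEN), (6850, BOS, 20, HND), (6850, BOS, 24, JFK), (6850, BOS, 24, SEA), (6850, CDG, 11, DEN), (6850, CDG, 20, HND), (6850, CDG, 24, JFK), (6850, CDG, 24, SEA), (6850, ORD, 11, DEN), (6850, ORD, 20, HND), (6850, ORD, 24, JFK), (6850, ORD, 24, SEA), (6850, SEA, 11, DEN), (6850, SEA, 20, HND), (6850, SEA, 24, JFK), (6850, SEA, 24, SEA), (8460, DEN, 27, IAD)}.
Projecting to src, code, dist: {(ATL, DEN, 6850), (ATL, HND, 6850), (ATL, JFK, 6850), (ATL, SEA, 6850), (BOS, DEN, 6850), (BOS, HND, 6850), (BOS, JFK, 6850), (BOS, SEA, 6850), (CDG, DEN, 6850), (CDG, HND, 6850), (CDG, JFK, 6850), (CDG, SEA, 6850), (DEN, IAD, 8460), (ORD, DEN, 6850), (ORD, HND, 6850), (ORD, JFK, 6850), (ORD, SEA, 6850), (SEA, DEN, 6850), (SEA, HND, 6850), (SEA, JFK, 6850), (SEA, SEA, 6850)}
σ[src ≠ CDG]: keep tuples satisfying src ≠ CDG → {(ATL, DEN, 6850), (ATL, HND, 6850), (ATL, JFK, 6850), (ATL, SEA, 6850), (BOS, DEN, 6850), (BOS, HND, 6850), (BOS, JFK, 6850), (BOS, SEA, 6850), (DEN, IAD, 8460), (ORD, DEN, 6850), (ORD, HND, 6850), (ORD, JFK, 6850), (ORD, SEA, 6850), (SEA, DEN, 6850), (SEA, HND, 6850), (SEA, JFK, 6850), (SEA, SEA, 6850)}
Projecting to dist, src (12 duplicate(s) eliminated): {(6850, ATL), (6850, BOS), (6850, ORD), (6850, SEA), (8460, DEN)}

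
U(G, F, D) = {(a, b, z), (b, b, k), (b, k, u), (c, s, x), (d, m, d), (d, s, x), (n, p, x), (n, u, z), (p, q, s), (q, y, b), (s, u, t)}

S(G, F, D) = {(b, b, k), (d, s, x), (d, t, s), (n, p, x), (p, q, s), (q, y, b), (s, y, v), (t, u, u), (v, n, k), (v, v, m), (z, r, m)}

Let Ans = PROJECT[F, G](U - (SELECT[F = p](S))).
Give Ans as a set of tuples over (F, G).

σ[F = p]: keep tuples satisfying F = p → {(n, p, x)}
Difference: {(a, b, z), (b, b, k), (b, k, u), (c, s, x), (d, m, d), (d, s, x), (n, p, x), (n, u, z), (p, q, s), (q, y, b), (s, u, t)} with {(n, p, x)} → {(a, b, z), (b, b, k), (b, k, u), (c, s, x), (d, m, d), (d, s, x), (n, u, z), (p, q, s), (q, y, b), (s, u, t)}
Keep only column(s) F, G: {(b, a), (b, b), (k, b), (m, d), (q, p), (s, c), (s, d), (u, n), (u, s), (y, q)}

{(b, a), (b, b), (k, b), (m, d), (q, p), (s, c), (s, d), (u, n), (u, s), (y, q)}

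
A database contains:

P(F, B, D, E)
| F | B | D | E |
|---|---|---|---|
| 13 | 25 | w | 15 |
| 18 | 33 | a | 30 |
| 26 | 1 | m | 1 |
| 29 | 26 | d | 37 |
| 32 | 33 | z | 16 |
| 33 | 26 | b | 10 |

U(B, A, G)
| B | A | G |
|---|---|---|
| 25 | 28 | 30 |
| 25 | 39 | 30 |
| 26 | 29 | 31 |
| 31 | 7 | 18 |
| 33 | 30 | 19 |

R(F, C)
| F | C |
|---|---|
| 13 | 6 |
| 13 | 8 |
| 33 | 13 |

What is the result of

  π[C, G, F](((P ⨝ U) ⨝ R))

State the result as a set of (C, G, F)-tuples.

{(13, 31, 33), (6, 30, 13), (8, 30, 13)}

Joining P and U on B yields {(13, 25, w, 15, 28, 30), (13, 25, w, 15, 39, 30), (18, 33, a, 30, 30, 19), (29, 26, d, 37, 29, 31), (32, 33, z, 16, 30, 19), (33, 26, b, 10, 29, 31)}.
Joining (P ⨝ U) and R on F yields {(13, 25, w, 15, 28, 30, 6), (13, 25, w, 15, 28, 30, 8), (13, 25, w, 15, 39, 30, 6), (13, 25, w, 15, 39, 30, 8), (33, 26, b, 10, 29, 31, 13)}.
π[C, G, F]: project onto (C, G, F) (2 duplicate(s) eliminated) → {(13, 31, 33), (6, 30, 13), (8, 30, 13)}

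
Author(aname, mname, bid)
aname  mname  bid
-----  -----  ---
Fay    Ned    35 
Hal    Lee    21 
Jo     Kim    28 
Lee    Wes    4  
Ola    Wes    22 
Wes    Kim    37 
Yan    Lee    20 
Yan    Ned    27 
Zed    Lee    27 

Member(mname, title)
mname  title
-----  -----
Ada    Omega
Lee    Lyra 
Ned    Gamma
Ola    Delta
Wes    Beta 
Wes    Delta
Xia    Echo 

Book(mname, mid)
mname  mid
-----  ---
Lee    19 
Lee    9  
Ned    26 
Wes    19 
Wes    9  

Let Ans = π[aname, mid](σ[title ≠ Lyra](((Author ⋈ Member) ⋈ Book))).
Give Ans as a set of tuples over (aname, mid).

Natural join on mname: {(Fay, Ned, 35, Gamma), (Hal, Lee, 21, Lyra), (Lee, Wes, 4, Beta), (Lee, Wes, 4, Delta), (Ola, Wes, 22, Beta), (Ola, Wes, 22, Delta), (Yan, Lee, 20, Lyra), (Yan, Ned, 27, Gamma), (Zed, Lee, 27, Lyra)}
Natural join on mname: {(Fay, Ned, 35, Gamma, 26), (Hal, Lee, 21, Lyra, 19), (Hal, Lee, 21, Lyra, 9), (Lee, Wes, 4, Beta, 19), (Lee, Wes, 4, Beta, 9), (Lee, Wes, 4, Delta, 19), (Lee, Wes, 4, Delta, 9), (Ola, Wes, 22, Beta, 19), (Ola, Wes, 22, Beta, 9), (Ola, Wes, 22, Delta, 19), (Ola, Wes, 22, Delta, 9), (Yan, Lee, 20, Lyra, 19), (Yan, Lee, 20, Lyra, 9), (Yan, Ned, 27, Gamma, 26), (Zed, Lee, 27, Lyra, 19), (Zed, Lee, 27, Lyra, 9)}
Apply σ_{title ≠ Lyra}; surviving tuples: {(Fay, Ned, 35, Gamma, 26), (Lee, Wes, 4, Beta, 19), (Lee, Wes, 4, Beta, 9), (Lee, Wes, 4, Delta, 19), (Lee, Wes, 4, Delta, 9), (Ola, Wes, 22, Beta, 19), (Ola, Wes, 22, Beta, 9), (Ola, Wes, 22, Delta, 19), (Ola, Wes, 22, Delta, 9), (Yan, Ned, 27, Gamma, 26)}
Projecting to aname, mid (4 duplicate(s) eliminated): {(Fay, 26), (Lee, 19), (Lee, 9), (Ola, 19), (Ola, 9), (Yan, 26)}

{(Fay, 26), (Lee, 19), (Lee, 9), (Ola, 19), (Ola, 9), (Yan, 26)}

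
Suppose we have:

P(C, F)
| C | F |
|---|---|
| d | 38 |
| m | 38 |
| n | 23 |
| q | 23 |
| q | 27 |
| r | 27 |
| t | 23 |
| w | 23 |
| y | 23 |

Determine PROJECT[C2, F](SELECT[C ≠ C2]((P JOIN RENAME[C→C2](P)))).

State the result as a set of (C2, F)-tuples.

{(d, 38), (m, 38), (n, 23), (q, 23), (q, 27), (r, 27), (t, 23), (w, 23), (y, 23)}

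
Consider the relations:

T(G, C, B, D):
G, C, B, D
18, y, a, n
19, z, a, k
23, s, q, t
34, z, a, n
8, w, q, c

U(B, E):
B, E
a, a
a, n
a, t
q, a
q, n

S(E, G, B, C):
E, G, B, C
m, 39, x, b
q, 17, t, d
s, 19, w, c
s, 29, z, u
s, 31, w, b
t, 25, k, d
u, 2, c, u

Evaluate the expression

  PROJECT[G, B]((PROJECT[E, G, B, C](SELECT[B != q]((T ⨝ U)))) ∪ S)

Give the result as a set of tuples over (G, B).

Joining T and U on B yields {(18, y, a, n, a), (18, y, a, n, n), (18, y, a, n, t), (19, z, a, k, a), (19, z, a, k, n), (19, z, a, k, t), (23, s, q, t, a), (23, s, q, t, n), (34, z, a, n, a), (34, z, a, n, n), (34, z, a, n, t), (8, w, q, c, a), (8, w, q, c, n)}.
Apply σ_{B != q}; surviving tuples: {(18, y, a, n, a), (18, y, a, n, n), (18, y, a, n, t), (19, z, a, k, a), (19, z, a, k, n), (19, z, a, k, t), (34, z, a, n, a), (34, z, a, n, n), (34, z, a, n, t)}
Keep only column(s) E, G, B, C: {(a, 18, a, y), (a, 19, a, z), (a, 34, a, z), (n, 18, a, y), (n, 19, a, z), (n, 34, a, z), (t, 18, a, y), (t, 19, a, z), (t, 34, a, z)}
Union: {(a, 18, a, y), (a, 19, a, z), (a, 34, a, z), (n, 18, a, y), (n, 19, a, z), (n, 34, a, z), (t, 18, a, y), (t, 19, a, z), (t, 34, a, z)} with {(m, 39, x, b), (q, 17, t, d), (s, 19, w, c), (s, 29, z, u), (s, 31, w, b), (t, 25, k, d), (u, 2, c, u)} → {(a, 18, a, y), (a, 19, a, z), (a, 34, a, z), (m, 39, x, b), (n, 18, a, y), (n, 19, a, z), (n, 34, a, z), (q, 17, t, d), (s, 19, w, c), (s, 29, z, u), (s, 31, w, b), (t, 18, a, y), (t, 19, a, z), (t, 25, k, d), (t, 34, a, z), (u, 2, c, u)}
Keep only column(s) G, B (6 duplicate(s) eliminated): {(17, t), (18, a), (19, a), (19, w), (2, c), (25, k), (29, z), (31, w), (34, a), (39, x)}

{(17, t), (18, a), (19, a), (19, w), (2, c), (25, k), (29, z), (31, w), (34, a), (39, x)}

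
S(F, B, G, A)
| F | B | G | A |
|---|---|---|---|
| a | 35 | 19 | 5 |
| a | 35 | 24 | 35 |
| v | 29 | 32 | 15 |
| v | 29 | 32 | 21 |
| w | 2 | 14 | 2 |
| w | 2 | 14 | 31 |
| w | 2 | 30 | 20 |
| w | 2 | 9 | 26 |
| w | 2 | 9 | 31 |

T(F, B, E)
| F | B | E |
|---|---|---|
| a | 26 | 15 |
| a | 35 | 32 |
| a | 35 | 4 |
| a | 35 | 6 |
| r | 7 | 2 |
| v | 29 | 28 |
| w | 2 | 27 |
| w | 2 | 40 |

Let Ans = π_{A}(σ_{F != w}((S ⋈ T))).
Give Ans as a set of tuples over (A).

Joining S and T on F, B yields {(a, 35, 19, 5, 32), (a, 35, 19, 5, 4), (a, 35, 19, 5, 6), (a, 35, 24, 35, 32), (a, 35, 24, 35, 4), (a, 35, 24, 35, 6), (v, 29, 32, 15, 28), (v, 29, 32, 21, 28), (w, 2, 14, 2, 27), (w, 2, 14, 2, 40), (w, 2, 14, 31, 27), (w, 2, 14, 31, 40), (w, 2, 30, 20, 27), (w, 2, 30, 20, 40), (w, 2, 9, 26, 27), (w, 2, 9, 26, 40), (w, 2, 9, 31, 27), (w, 2, 9, 31, 40)}.
Selection F != w: {(a, 35, 19, 5, 32), (a, 35, 19, 5, 4), (a, 35, 19, 5, 6), (a, 35, 24, 35, 32), (a, 35, 24, 35, 4), (a, 35, 24, 35, 6), (v, 29, 32, 15, 28), (v, 29, 32, 21, 28)}
Keep only column(s) A (4 duplicate(s) eliminated): {15, 21, 35, 5}

{15, 21, 35, 5}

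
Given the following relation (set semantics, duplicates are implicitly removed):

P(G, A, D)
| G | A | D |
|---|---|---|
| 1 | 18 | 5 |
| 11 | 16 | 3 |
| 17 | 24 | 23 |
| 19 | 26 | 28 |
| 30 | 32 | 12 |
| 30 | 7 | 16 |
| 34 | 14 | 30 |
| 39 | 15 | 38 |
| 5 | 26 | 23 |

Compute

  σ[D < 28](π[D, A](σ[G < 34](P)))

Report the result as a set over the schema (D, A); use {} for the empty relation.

Selection G < 34: {(1, 18, 5), (11, 16, 3), (17, 24, 23), (19, 26, 28), (30, 32, 12), (30, 7, 16), (5, 26, 23)}
Projecting to D, A: {(12, 32), (16, 7), (23, 24), (23, 26), (28, 26), (3, 16), (5, 18)}
Selection D < 28: {(12, 32), (16, 7), (23, 24), (23, 26), (3, 16), (5, 18)}

{(12, 32), (16, 7), (23, 24), (23, 26), (3, 16), (5, 18)}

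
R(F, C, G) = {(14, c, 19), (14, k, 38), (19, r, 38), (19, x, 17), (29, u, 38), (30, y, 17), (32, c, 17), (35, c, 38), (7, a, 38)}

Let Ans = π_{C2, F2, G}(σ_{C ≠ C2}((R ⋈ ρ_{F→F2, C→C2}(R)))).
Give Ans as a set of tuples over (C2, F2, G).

{(a, 7, 38), (c, 32, 17), (c, 35, 38), (k, 14, 38), (r, 19, 38), (u, 29, 38), (x, 19, 17), (y, 30, 17)}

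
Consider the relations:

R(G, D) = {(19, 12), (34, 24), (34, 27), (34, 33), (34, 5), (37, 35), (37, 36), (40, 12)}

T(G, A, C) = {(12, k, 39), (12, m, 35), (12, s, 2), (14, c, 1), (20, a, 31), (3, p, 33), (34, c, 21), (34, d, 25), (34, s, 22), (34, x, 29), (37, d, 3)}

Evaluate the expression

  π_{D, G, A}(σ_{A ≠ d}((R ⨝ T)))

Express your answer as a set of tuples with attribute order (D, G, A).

{(24, 34, c), (24, 34, s), (24, 34, x), (27, 34, c), (27, 34, s), (27, 34, x), (33, 34, c), (33, 34, s), (33, 34, x), (5, 34, c), (5, 34, s), (5, 34, x)}

R ⋈ T (natural join on G): {(34, 24, c, 21), (34, 24, d, 25), (34, 24, s, 22), (34, 24, x, 29), (34, 27, c, 21), (34, 27, d, 25), (34, 27, s, 22), (34, 27, x, 29), (34, 33, c, 21), (34, 33, d, 25), (34, 33, s, 22), (34, 33, x, 29), (34, 5, c, 21), (34, 5, d, 25), (34, 5, s, 22), (34, 5, x, 29), (37, 35, d, 3), (37, 36, d, 3)}
Selection A ≠ d: {(34, 24, c, 21), (34, 24, s, 22), (34, 24, x, 29), (34, 27, c, 21), (34, 27, s, 22), (34, 27, x, 29), (34, 33, c, 21), (34, 33, s, 22), (34, 33, x, 29), (34, 5, c, 21), (34, 5, s, 22), (34, 5, x, 29)}
π[D, G, A]: project onto (D, G, A) → {(24, 34, c), (24, 34, s), (24, 34, x), (27, 34, c), (27, 34, s), (27, 34, x), (33, 34, c), (33, 34, s), (33, 34, x), (5, 34, c), (5, 34, s), (5, 34, x)}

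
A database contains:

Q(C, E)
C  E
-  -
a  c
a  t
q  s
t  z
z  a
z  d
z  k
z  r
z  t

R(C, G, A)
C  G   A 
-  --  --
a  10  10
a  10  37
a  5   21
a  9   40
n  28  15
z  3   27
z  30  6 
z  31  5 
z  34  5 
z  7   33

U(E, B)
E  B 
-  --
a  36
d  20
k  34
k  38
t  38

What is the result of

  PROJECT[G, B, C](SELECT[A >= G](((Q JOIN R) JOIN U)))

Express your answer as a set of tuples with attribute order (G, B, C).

Q ⋈ R (natural join on C): {(a, c, 10, 10), (a, c, 10, 37), (a, c, 5, 21), (a, c, 9, 40), (a, t, 10, 10), (a, t, 10, 37), (a, t, 5, 21), (a, t, 9, 40), (z, a, 3, 27), (z, a, 30, 6), (z, a, 31, 5), (z, a, 34, 5), (z, a, 7, 33), (z, d, 3, 27), (z, d, 30, 6), (z, d, 31, 5), (z, d, 34, 5), (z, d, 7, 33), (z, k, 3, 27), (z, k, 30, 6), (z, k, 31, 5), (z, k, 34, 5), (z, k, 7, 33), (z, r, 3, 27), (z, r, 30, 6), (z, r, 31, 5), (z, r, 34, 5), (z, r, 7, 33), (z, t, 3, 27), (z, t, 30, 6), (z, t, 31, 5), (z, t, 34, 5), (z, t, 7, 33)}
(Q JOIN R) ⋈ U (natural join on E): {(a, t, 10, 10, 38), (a, t, 10, 37, 38), (a, t, 5, 21, 38), (a, t, 9, 40, 38), (z, a, 3, 27, 36), (z, a, 30, 6, 36), (z, a, 31, 5, 36), (z, a, 34, 5, 36), (z, a, 7, 33, 36), (z, d, 3, 27, 20), (z, d, 30, 6, 20), (z, d, 31, 5, 20), (z, d, 34, 5, 20), (z, d, 7, 33, 20), (z, k, 3, 27, 34), (z, k, 3, 27, 38), (z, k, 30, 6, 34), (z, k, 30, 6, 38), (z, k, 31, 5, 34), (z, k, 31, 5, 38), (z, k, 34, 5, 34), (z, k, 34, 5, 38), (z, k, 7, 33, 34), (z, k, 7, 33, 38), (z, t, 3, 27, 38), (z, t, 30, 6, 38), (z, t, 31, 5, 38), (z, t, 34, 5, 38), (z, t, 7, 33, 38)}
Filtering on A >= G leaves {(a, t, 10, 10, 38), (a, t, 10, 37, 38), (a, t, 5, 21, 38), (a, t, 9, 40, 38), (z, a, 3, 27, 36), (z, a, 7, 33, 36), (z, d, 3, 27, 20), (z, d, 7, 33, 20), (z, k, 3, 27, 34), (z, k, 3, 27, 38), (z, k, 7, 33, 34), (z, k, 7, 33, 38), (z, t, 3, 27, 38), (z, t, 7, 33, 38)}.
π_{G, B, C} gives {(10, 38, a), (3, 20, z), (3, 34, z), (3, 36, z), (3, 38, z), (5, 38, a), (7, 20, z), (7, 34, z), (7, 36, z), (7, 38, z), (9, 38, a)} (3 duplicate(s) eliminated).

{(10, 38, a), (3, 20, z), (3, 34, z), (3, 36, z), (3, 38, z), (5, 38, a), (7, 20, z), (7, 34, z), (7, 36, z), (7, 38, z), (9, 38, a)}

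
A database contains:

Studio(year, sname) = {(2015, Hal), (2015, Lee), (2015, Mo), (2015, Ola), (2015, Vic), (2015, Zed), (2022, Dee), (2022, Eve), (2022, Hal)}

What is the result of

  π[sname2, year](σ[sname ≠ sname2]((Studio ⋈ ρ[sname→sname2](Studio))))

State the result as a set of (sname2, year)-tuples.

{(Dee, 2022), (Eve, 2022), (Hal, 2015), (Hal, 2022), (Lee, 2015), (Mo, 2015), (Ola, 2015), (Vic, 2015), (Zed, 2015)}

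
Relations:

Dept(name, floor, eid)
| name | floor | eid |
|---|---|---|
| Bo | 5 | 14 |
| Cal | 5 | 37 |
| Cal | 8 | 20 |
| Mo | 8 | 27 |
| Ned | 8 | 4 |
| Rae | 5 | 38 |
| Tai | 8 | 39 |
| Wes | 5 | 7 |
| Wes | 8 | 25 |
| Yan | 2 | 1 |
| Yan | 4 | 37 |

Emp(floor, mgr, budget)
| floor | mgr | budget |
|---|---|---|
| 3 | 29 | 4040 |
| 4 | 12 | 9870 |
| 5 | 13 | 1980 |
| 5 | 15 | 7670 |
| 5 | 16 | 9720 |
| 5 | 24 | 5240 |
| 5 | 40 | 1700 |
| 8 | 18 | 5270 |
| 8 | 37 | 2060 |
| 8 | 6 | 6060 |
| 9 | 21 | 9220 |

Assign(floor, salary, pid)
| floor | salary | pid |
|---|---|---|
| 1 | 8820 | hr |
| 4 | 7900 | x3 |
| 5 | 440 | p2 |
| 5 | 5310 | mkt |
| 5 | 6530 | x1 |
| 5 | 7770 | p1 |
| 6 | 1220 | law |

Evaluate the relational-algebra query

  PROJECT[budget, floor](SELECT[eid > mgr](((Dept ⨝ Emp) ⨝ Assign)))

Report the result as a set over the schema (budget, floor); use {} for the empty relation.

{(1980, 5), (5240, 5), (7670, 5), (9720, 5), (9870, 4)}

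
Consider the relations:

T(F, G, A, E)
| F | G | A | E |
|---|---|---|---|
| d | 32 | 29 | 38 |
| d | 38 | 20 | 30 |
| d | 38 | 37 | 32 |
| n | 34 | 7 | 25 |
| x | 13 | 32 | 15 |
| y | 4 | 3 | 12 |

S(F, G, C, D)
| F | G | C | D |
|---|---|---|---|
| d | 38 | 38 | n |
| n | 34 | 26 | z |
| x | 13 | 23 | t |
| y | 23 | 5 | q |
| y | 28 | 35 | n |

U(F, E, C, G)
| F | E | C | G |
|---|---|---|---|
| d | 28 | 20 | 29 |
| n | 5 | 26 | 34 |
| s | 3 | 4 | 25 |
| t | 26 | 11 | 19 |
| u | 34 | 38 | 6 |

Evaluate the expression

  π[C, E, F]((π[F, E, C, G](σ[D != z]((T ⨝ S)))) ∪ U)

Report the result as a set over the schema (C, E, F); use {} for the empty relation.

{(11, 26, t), (20, 28, d), (23, 15, x), (26, 5, n), (38, 30, d), (38, 32, d), (38, 34, u), (4, 3, s)}

T ⋈ S (natural join on F, G): {(d, 38, 20, 30, 38, n), (d, 38, 37, 32, 38, n), (n, 34, 7, 25, 26, z), (x, 13, 32, 15, 23, t)}
Filtering on D != z leaves {(d, 38, 20, 30, 38, n), (d, 38, 37, 32, 38, n), (x, 13, 32, 15, 23, t)}.
Keep only column(s) F, E, C, G: {(d, 30, 38, 38), (d, 32, 38, 38), (x, 15, 23, 13)}
Set union of the two operands is {(d, 28, 20, 29), (d, 30, 38, 38), (d, 32, 38, 38), (n, 5, 26, 34), (s, 3, 4, 25), (t, 26, 11, 19), (u, 34, 38, 6), (x, 15, 23, 13)}.
Keep only column(s) C, E, F: {(11, 26, t), (20, 28, d), (23, 15, x), (26, 5, n), (38, 30, d), (38, 32, d), (38, 34, u), (4, 3, s)}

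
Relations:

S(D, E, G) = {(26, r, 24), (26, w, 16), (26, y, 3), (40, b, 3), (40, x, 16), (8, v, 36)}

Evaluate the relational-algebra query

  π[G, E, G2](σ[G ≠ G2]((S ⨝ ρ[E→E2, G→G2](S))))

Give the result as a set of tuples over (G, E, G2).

{(16, w, 24), (16, w, 3), (16, x, 3), (24, r, 16), (24, r, 3), (3, b, 16), (3, y, 16), (3, y, 24)}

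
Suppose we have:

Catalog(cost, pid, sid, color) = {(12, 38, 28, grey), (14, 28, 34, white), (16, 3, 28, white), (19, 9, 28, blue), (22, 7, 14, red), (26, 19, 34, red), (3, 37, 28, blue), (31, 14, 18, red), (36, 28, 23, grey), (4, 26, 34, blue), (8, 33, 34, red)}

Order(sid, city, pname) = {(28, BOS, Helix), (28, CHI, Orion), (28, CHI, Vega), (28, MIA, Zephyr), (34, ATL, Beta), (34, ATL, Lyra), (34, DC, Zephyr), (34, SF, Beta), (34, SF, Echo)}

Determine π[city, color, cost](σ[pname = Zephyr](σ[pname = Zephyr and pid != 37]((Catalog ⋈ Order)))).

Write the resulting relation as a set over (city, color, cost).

Joining Catalog and Order on sid yields {(12, 38, 28, grey, BOS, Helix), (12, 38, 28, grey, CHI, Orion), (12, 38, 28, grey, CHI, Vega), (12, 38, 28, grey, MIA, Zephyr), (14, 28, 34, white, ATL, Beta), (14, 28, 34, white, ATL, Lyra), (14, 28, 34, white, DC, Zephyr), (14, 28, 34, white, SF, Beta), (14, 28, 34, white, SF, Echo), (16, 3, 28, white, BOS, Helix), (16, 3, 28, white, CHI, Orion), (16, 3, 28, white, CHI, Vega), (16, 3, 28, white, MIA, Zephyr), (19, 9, 28, blue, BOS, Helix), (19, 9, 28, blue, CHI, Orion), (19, 9, 28, blue, CHI, Vega), (19, 9, 28, blue, MIA, Zephyr), (26, 19, 34, red, ATL, Beta), (26, 19, 34, red, ATL, Lyra), (26, 19, 34, red, DC, Zephyr), (26, 19, 34, red, SF, Beta), (26, 19, 34, red, SF, Echo), (3, 37, 28, blue, BOS, Helix), (3, 37, 28, blue, CHI, Orion), (3, 37, 28, blue, CHI, Vega), (3, 37, 28, blue, MIA, Zephyr), (4, 26, 34, blue, ATL, Beta), (4, 26, 34, blue, ATL, Lyra), (4, 26, 34, blue, DC, Zephyr), (4, 26, 34, blue, SF, Beta), (4, 26, 34, blue, SF, Echo), (8, 33, 34, red, ATL, Beta), (8, 33, 34, red, ATL, Lyra), (8, 33, 34, red, DC, Zephyr), (8, 33, 34, red, SF, Beta), (8, 33, 34, red, SF, Echo)}.
σ[pname = Zephyr and pid != 37]: keep tuples satisfying pname = Zephyr and pid != 37 → {(12, 38, 28, grey, MIA, Zephyr), (14, 28, 34, white, DC, Zephyr), (16, 3, 28, white, MIA, Zephyr), (19, 9, 28, blue, MIA, Zephyr), (26, 19, 34, red, DC, Zephyr), (4, 26, 34, blue, DC, Zephyr), (8, 33, 34, red, DC, Zephyr)}
σ[pname = Zephyr]: keep tuples satisfying pname = Zephyr → {(12, 38, 28, grey, MIA, Zephyr), (14, 28, 34, white, DC, Zephyr), (16, 3, 28, white, MIA, Zephyr), (19, 9, 28, blue, MIA, Zephyr), (26, 19, 34, red, DC, Zephyr), (4, 26, 34, blue, DC, Zephyr), (8, 33, 34, red, DC, Zephyr)}
Projecting to city, color, cost: {(DC, blue, 4), (DC, red, 26), (DC, red, 8), (DC, white, 14), (MIA, blue, 19), (MIA, grey, 12), (MIA, white, 16)}

{(DC, blue, 4), (DC, red, 26), (DC, red, 8), (DC, white, 14), (MIA, blue, 19), (MIA, grey, 12), (MIA, white, 16)}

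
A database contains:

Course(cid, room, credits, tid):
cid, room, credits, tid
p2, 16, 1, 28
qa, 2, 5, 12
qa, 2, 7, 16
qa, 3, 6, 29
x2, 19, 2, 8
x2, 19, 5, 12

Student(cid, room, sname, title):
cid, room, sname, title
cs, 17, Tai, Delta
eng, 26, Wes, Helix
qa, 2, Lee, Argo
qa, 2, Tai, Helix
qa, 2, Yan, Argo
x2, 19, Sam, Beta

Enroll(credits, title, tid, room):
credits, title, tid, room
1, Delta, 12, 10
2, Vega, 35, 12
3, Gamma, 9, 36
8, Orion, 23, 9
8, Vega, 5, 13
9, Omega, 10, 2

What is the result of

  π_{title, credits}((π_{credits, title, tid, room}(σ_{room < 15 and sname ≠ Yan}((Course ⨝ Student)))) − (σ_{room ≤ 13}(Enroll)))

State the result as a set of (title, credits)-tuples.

Joining Course and Student on cid, room yields {(qa, 2, 5, 12, Lee, Argo), (qa, 2, 5, 12, Tai, Helix), (qa, 2, 5, 12, Yan, Argo), (qa, 2, 7, 16, Lee, Argo), (qa, 2, 7, 16, Tai, Helix), (qa, 2, 7, 16, Yan, Argo), (x2, 19, 2, 8, Sam, Beta), (x2, 19, 5, 12, Sam, Beta)}.
Selection room < 15 and sname ≠ Yan: {(qa, 2, 5, 12, Lee, Argo), (qa, 2, 5, 12, Tai, Helix), (qa, 2, 7, 16, Lee, Argo), (qa, 2, 7, 16, Tai, Helix)}
π_{credits, title, tid, room} gives {(5, Argo, 12, 2), (5, Helix, 12, 2), (7, Argo, 16, 2), (7, Helix, 16, 2)}.
Selection room ≤ 13: {(1, Delta, 12, 10), (2, Vega, 35, 12), (8, Orion, 23, 9), (8, Vega, 5, 13), (9, Omega, 10, 2)}
Difference: {(5, Argo, 12, 2), (5, Helix, 12, 2), (7, Argo, 16, 2), (7, Helix, 16, 2)} with {(1, Delta, 12, 10), (2, Vega, 35, 12), (8, Orion, 23, 9), (8, Vega, 5, 13), (9, Omega, 10, 2)} → {(5, Argo, 12, 2), (5, Helix, 12, 2), (7, Argo, 16, 2), (7, Helix, 16, 2)}
π_{title, credits} gives {(Argo, 5), (Argo, 7), (Helix, 5), (Helix, 7)}.

{(Argo, 5), (Argo, 7), (Helix, 5), (Helix, 7)}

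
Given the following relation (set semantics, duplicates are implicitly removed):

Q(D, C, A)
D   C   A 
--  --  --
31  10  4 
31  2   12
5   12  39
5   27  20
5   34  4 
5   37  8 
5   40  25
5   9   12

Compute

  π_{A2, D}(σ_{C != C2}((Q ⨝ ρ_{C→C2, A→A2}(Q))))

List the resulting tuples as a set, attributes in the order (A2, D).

{(12, 31), (12, 5), (20, 5), (25, 5), (39, 5), (4, 31), (4, 5), (8, 5)}

ρ[C→C2, A→A2]: schema becomes (D, C2, A2); tuples unchanged.
Q ⋈ ρ_{C→C2, A→A2}(Q) (natural join on D): {(31, 10, 4, 10, 4), (31, 10, 4, 2, 12), (31, 2, 12, 10, 4), (31, 2, 12, 2, 12), (5, 12, 39, 12, 39), (5, 12, 39, 27, 20), (5, 12, 39, 34, 4), (5, 12, 39, 37, 8), (5, 12, 39, 40, 25), (5, 12, 39, 9, 12), (5, 27, 20, 12, 39), (5, 27, 20, 27, 20), (5, 27, 20, 34, 4), (5, 27, 20, 37, 8), (5, 27, 20, 40, 25), (5, 27, 20, 9, 12), (5, 34, 4, 12, 39), (5, 34, 4, 27, 20), (5, 34, 4, 34, 4), (5, 34, 4, 37, 8), (5, 34, 4, 40, 25), (5, 34, 4, 9, 12), (5, 37, 8, 12, 39), (5, 37, 8, 27, 20), (5, 37, 8, 34, 4), (5, 37, 8, 37, 8), (5, 37, 8, 40, 25), (5, 37, 8, 9, 12), (5, 40, 25, 12, 39), (5, 40, 25, 27, 20), (5, 40, 25, 34, 4), (5, 40, 25, 37, 8), (5, 40, 25, 40, 25), (5, 40, 25, 9, 12), (5, 9, 12, 12, 39), (5, 9, 12, 27, 20), (5, 9, 12, 34, 4), (5, 9, 12, 37, 8), (5, 9, 12, 40, 25), (5, 9, 12, 9, 12)}
Apply σ_{C != C2}; surviving tuples: {(31, 10, 4, 2, 12), (31, 2, 12, 10, 4), (5, 12, 39, 27, 20), (5, 12, 39, 34, 4), (5, 12, 39, 37, 8), (5, 12, 39, 40, 25), (5, 12, 39, 9, 12), (5, 27, 20, 12, 39), (5, 27, 20, 34, 4), (5, 27, 20, 37, 8), (5, 27, 20, 40, 25), (5, 27, 20, 9, 12), (5, 34, 4, 12, 39), (5, 34, 4, 27, 20), (5, 34, 4, 37, 8), (5, 34, 4, 40, 25), (5, 34, 4, 9, 12), (5, 37, 8, 12, 39), (5, 37, 8, 27, 20), (5, 37, 8, 34, 4), (5, 37, 8, 40, 25), (5, 37, 8, 9, 12), (5, 40, 25, 12, 39), (5, 40, 25, 27, 20), (5, 40, 25, 34, 4), (5, 40, 25, 37, 8), (5, 40, 25, 9, 12), (5, 9, 12, 12, 39), (5, 9, 12, 27, 20), (5, 9, 12, 34, 4), (5, 9, 12, 37, 8), (5, 9, 12, 40, 25)}
Keep only column(s) A2, D (24 duplicate(s) eliminated): {(12, 31), (12, 5), (20, 5), (25, 5), (39, 5), (4, 31), (4, 5), (8, 5)}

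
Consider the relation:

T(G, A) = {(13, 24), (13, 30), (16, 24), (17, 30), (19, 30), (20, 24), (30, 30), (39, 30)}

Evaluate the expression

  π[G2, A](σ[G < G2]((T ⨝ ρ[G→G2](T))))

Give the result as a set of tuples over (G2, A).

{(16, 24), (17, 30), (19, 30), (20, 24), (30, 30), (39, 30)}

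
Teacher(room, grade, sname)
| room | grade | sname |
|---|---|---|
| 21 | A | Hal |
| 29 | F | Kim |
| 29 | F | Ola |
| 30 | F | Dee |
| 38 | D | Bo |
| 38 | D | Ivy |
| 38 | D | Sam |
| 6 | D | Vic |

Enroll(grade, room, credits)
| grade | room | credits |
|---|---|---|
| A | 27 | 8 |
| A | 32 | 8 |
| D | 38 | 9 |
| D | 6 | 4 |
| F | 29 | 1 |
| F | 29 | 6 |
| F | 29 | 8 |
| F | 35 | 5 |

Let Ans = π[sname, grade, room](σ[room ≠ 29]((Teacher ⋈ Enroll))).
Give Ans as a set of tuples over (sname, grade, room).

Joining Teacher and Enroll on room, grade yields {(29, F, Kim, 1), (29, F, Kim, 6), (29, F, Kim, 8), (29, F, Ola, 1), (29, F, Ola, 6), (29, F, Ola, 8), (38, D, Bo, 9), (38, D, Ivy, 9), (38, D, Sam, 9), (6, D, Vic, 4)}.
Filtering on room ≠ 29 leaves {(38, D, Bo, 9), (38, D, Ivy, 9), (38, D, Sam, 9), (6, D, Vic, 4)}.
Projecting to sname, grade, room: {(Bo, D, 38), (Ivy, D, 38), (Sam, D, 38), (Vic, D, 6)}

{(Bo, D, 38), (Ivy, D, 38), (Sam, D, 38), (Vic, D, 6)}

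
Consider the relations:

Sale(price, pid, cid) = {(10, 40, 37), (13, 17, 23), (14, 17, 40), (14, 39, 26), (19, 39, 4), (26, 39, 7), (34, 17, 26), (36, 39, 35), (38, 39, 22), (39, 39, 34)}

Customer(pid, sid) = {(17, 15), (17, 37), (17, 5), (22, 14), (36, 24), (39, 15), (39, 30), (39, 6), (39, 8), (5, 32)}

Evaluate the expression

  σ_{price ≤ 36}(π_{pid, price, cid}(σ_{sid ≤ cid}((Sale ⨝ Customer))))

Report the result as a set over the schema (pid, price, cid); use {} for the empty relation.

{(17, 13, 23), (17, 14, 40), (17, 34, 26), (39, 14, 26), (39, 26, 7), (39, 36, 35)}

Sale ⋈ Customer (natural join on pid): {(13, 17, 23, 15), (13, 17, 23, 37), (13, 17, 23, 5), (14, 17, 40, 15), (14, 17, 40, 37), (14, 17, 40, 5), (14, 39, 26, 15), (14, 39, 26, 30), (14, 39, 26, 6), (14, 39, 26, 8), (19, 39, 4, 15), (19, 39, 4, 30), (19, 39, 4, 6), (19, 39, 4, 8), (26, 39, 7, 15), (26, 39, 7, 30), (26, 39, 7, 6), (26, 39, 7, 8), (34, 17, 26, 15), (34, 17, 26, 37), (34, 17, 26, 5), (36, 39, 35, 15), (36, 39, 35, 30), (36, 39, 35, 6), (36, 39, 35, 8), (38, 39, 22, 15), (38, 39, 22, 30), (38, 39, 22, 6), (38, 39, 22, 8), (39, 39, 34, 15), (39, 39, 34, 30), (39, 39, 34, 6), (39, 39, 34, 8)}
Apply σ_{sid ≤ cid}; surviving tuples: {(13, 17, 23, 15), (13, 17, 23, 5), (14, 17, 40, 15), (14, 17, 40, 37), (14, 17, 40, 5), (14, 39, 26, 15), (14, 39, 26, 6), (14, 39, 26, 8), (26, 39, 7, 6), (34, 17, 26, 15), (34, 17, 26, 5), (36, 39, 35, 15), (36, 39, 35, 30), (36, 39, 35, 6), (36, 39, 35, 8), (38, 39, 22, 15), (38, 39, 22, 6), (38, 39, 22, 8), (39, 39, 34, 15), (39, 39, 34, 30), (39, 39, 34, 6), (39, 39, 34, 8)}
π_{pid, price, cid} gives {(17, 13, 23), (17, 14, 40), (17, 34, 26), (39, 14, 26), (39, 26, 7), (39, 36, 35), (39, 38, 22), (39, 39, 34)} (14 duplicate(s) eliminated).
Apply σ_{price ≤ 36}; surviving tuples: {(17, 13, 23), (17, 14, 40), (17, 34, 26), (39, 14, 26), (39, 26, 7), (39, 36, 35)}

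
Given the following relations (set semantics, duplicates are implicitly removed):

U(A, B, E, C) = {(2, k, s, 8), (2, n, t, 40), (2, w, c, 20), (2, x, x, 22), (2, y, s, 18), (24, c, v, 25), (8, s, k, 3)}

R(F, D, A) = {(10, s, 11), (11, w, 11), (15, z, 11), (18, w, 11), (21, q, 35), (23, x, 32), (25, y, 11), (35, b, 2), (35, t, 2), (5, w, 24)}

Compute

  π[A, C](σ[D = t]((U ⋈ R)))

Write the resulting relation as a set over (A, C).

{(2, 18), (2, 20), (2, 22), (2, 40), (2, 8)}

U ⋈ R (natural join on A): {(2, k, s, 8, 35, b), (2, k, s, 8, 35, t), (2, n, t, 40, 35, b), (2, n, t, 40, 35, t), (2, w, c, 20, 35, b), (2, w, c, 20, 35, t), (2, x, x, 22, 35, b), (2, x, x, 22, 35, t), (2, y, s, 18, 35, b), (2, y, s, 18, 35, t), (24, c, v, 25, 5, w)}
Apply σ_{D = t}; surviving tuples: {(2, k, s, 8, 35, t), (2, n, t, 40, 35, t), (2, w, c, 20, 35, t), (2, x, x, 22, 35, t), (2, y, s, 18, 35, t)}
π[A, C]: project onto (A, C) → {(2, 18), (2, 20), (2, 22), (2, 40), (2, 8)}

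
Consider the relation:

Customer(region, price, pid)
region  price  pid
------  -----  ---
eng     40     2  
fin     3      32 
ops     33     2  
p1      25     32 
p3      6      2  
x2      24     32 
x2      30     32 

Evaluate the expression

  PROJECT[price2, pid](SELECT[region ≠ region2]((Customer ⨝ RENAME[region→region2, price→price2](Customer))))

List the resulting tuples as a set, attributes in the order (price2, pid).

ρ[region→region2, price→price2]: schema becomes (region2, price2, pid); tuples unchanged.
Joining Customer and RENAME[region→region2, price→price2](Customer) on pid yields {(eng, 40, 2, eng, 40), (eng, 40, 2, ops, 33), (eng, 40, 2, p3, 6), (fin, 3, 32, fin, 3), (fin, 3, 32, p1, 25), (fin, 3, 32, x2, 24), (fin, 3, 32, x2, 30), (ops, 33, 2, eng, 40), (ops, 33, 2, ops, 33), (ops, 33, 2, p3, 6), (p1, 25, 32, fin, 3), (p1, 25, 32, p1, 25), (p1, 25, 32, x2, 24), (p1, 25, 32, x2, 30), (p3, 6, 2, eng, 40), (p3, 6, 2, ops, 33), (p3, 6, 2, p3, 6), (x2, 24, 32, fin, 3), (x2, 24, 32, p1, 25), (x2, 24, 32, x2, 24), (x2, 24, 32, x2, 30), (x2, 30, 32, fin, 3), (x2, 30, 32, p1, 25), (x2, 30, 32, x2, 24), (x2, 30, 32, x2, 30)}.
Apply σ_{region ≠ region2}; surviving tuples: {(eng, 40, 2, ops, 33), (eng, 40, 2, p3, 6), (fin, 3, 32, p1, 25), (fin, 3, 32, x2, 24), (fin, 3, 32, x2, 30), (ops, 33, 2, eng, 40), (ops, 33, 2, p3, 6), (p1, 25, 32, fin, 3), (p1, 25, 32, x2, 24), (p1, 25, 32, x2, 30), (p3, 6, 2, eng, 40), (p3, 6, 2, ops, 33), (x2, 24, 32, fin, 3), (x2, 24, 32, p1, 25), (x2, 30, 32, fin, 3), (x2, 30, 32, p1, 25)}
Projecting to price2, pid (9 duplicate(s) eliminated): {(24, 32), (25, 32), (3, 32), (30, 32), (33, 2), (40, 2), (6, 2)}

{(24, 32), (25, 32), (3, 32), (30, 32), (33, 2), (40, 2), (6, 2)}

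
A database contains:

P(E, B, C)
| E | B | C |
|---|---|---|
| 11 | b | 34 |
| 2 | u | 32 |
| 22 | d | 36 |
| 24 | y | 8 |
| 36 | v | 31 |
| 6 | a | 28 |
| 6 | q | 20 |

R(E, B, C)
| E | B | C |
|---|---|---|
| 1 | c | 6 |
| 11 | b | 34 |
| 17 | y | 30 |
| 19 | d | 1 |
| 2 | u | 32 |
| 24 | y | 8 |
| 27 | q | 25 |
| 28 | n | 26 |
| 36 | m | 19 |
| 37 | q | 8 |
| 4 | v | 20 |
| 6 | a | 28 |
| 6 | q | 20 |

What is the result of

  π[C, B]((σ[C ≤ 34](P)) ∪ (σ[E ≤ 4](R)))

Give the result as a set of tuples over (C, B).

Apply σ_{C ≤ 34}; surviving tuples: {(11, b, 34), (2, u, 32), (24, y, 8), (36, v, 31), (6, a, 28), (6, q, 20)}
Apply σ_{E ≤ 4}; surviving tuples: {(1, c, 6), (2, u, 32), (4, v, 20)}
Set union of the two operands is {(1, c, 6), (11, b, 34), (2, u, 32), (24, y, 8), (36, v, 31), (4, v, 20), (6, a, 28), (6, q, 20)}.
Projecting to C, B: {(20, q), (20, v), (28, a), (31, v), (32, u), (34, b), (6, c), (8, y)}

{(20, q), (20, v), (28, a), (31, v), (32, u), (34, b), (6, c), (8, y)}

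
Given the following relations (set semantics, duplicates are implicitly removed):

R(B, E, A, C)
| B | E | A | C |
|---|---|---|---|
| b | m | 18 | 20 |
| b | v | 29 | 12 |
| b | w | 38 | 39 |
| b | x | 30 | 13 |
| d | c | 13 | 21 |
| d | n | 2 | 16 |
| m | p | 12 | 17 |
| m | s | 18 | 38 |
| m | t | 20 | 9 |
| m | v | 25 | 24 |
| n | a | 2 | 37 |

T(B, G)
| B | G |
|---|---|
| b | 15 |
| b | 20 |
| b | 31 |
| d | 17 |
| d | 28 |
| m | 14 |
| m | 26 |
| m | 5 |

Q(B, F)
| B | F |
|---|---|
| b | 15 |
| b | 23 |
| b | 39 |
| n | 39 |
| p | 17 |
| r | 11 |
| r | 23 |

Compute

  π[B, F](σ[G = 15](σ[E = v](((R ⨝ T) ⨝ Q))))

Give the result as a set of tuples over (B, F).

Natural join on B: {(b, m, 18, 20, 15), (b, m, 18, 20, 20), (b, m, 18, 20, 31), (b, v, 29, 12, 15), (b, v, 29, 12, 20), (b, v, 29, 12, 31), (b, w, 38, 39, 15), (b, w, 38, 39, 20), (b, w, 38, 39, 31), (b, x, 30, 13, 15), (b, x, 30, 13, 20), (b, x, 30, 13, 31), (d, c, 13, 21, 17), (d, c, 13, 21, 28), (d, n, 2, 16, 17), (d, n, 2, 16, 28), (m, p, 12, 17, 14), (m, p, 12, 17, 26), (m, p, 12, 17, 5), (m, s, 18, 38, 14), (m, s, 18, 38, 26), (m, s, 18, 38, 5), (m, t, 20, 9, 14), (m, t, 20, 9, 26), (m, t, 20, 9, 5), (m, v, 25, 24, 14), (m, v, 25, 24, 26), (m, v, 25, 24, 5)}
Natural join on B: {(b, m, 18, 20, 15, 15), (b, m, 18, 20, 15, 23), (b, m, 18, 20, 15, 39), (b, m, 18, 20, 20, 15), (b, m, 18, 20, 20, 23), (b, m, 18, 20, 20, 39), (b, m, 18, 20, 31, 15), (b, m, 18, 20, 31, 23), (b, m, 18, 20, 31, 39), (b, v, 29, 12, 15, 15), (b, v, 29, 12, 15, 23), (b, v, 29, 12, 15, 39), (b, v, 29, 12, 20, 15), (b, v, 29, 12, 20, 23), (b, v, 29, 12, 20, 39), (b, v, 29, 12, 31, 15), (b, v, 29, 12, 31, 23), (b, v, 29, 12, 31, 39), (b, w, 38, 39, 15, 15), (b, w, 38, 39, 15, 23), (b, w, 38, 39, 15, 39), (b, w, 38, 39, 20, 15), (b, w, 38, 39, 20, 23), (b, w, 38, 39, 20, 39), (b, w, 38, 39, 31, 15), (b, w, 38, 39, 31, 23), (b, w, 38, 39, 31, 39), (b, x, 30, 13, 15, 15), (b, x, 30, 13, 15, 23), (b, x, 30, 13, 15, 39), (b, x, 30, 13, 20, 15), (b, x, 30, 13, 20, 23), (b, x, 30, 13, 20, 39), (b, x, 30, 13, 31, 15), (b, x, 30, 13, 31, 23), (b, x, 30, 13, 31, 39)}
Filtering on E = v leaves {(b, v, 29, 12, 15, 15), (b, v, 29, 12, 15, 23), (b, v, 29, 12, 15, 39), (b, v, 29, 12, 20, 15), (b, v, 29, 12, 20, 23), (b, v, 29, 12, 20, 39), (b, v, 29, 12, 31, 15), (b, v, 29, 12, 31, 23), (b, v, 29, 12, 31, 39)}.
Filtering on G = 15 leaves {(b, v, 29, 12, 15, 15), (b, v, 29, 12, 15, 23), (b, v, 29, 12, 15, 39)}.
Projecting to B, F: {(b, 15), (b, 23), (b, 39)}

{(b, 15), (b, 23), (b, 39)}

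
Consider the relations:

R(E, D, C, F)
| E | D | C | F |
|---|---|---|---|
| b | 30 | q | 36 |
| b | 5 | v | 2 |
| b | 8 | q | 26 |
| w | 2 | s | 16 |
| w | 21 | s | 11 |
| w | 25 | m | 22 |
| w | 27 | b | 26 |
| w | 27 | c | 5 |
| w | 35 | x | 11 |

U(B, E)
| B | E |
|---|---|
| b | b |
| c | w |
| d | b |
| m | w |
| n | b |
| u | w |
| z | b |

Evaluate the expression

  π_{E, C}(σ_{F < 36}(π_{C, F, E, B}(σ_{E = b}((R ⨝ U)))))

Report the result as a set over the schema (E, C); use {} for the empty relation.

R ⋈ U (natural join on E): {(b, 30, q, 36, b), (b, 30, q, 36, d), (b, 30, q, 36, n), (b, 30, q, 36, z), (b, 5, v, 2, b), (b, 5, v, 2, d), (b, 5, v, 2, n), (b, 5, v, 2, z), (b, 8, q, 26, b), (b, 8, q, 26, d), (b, 8, q, 26, n), (b, 8, q, 26, z), (w, 2, s, 16, c), (w, 2, s, 16, m), (w, 2, s, 16, u), (w, 21, s, 11, c), (w, 21, s, 11, m), (w, 21, s, 11, u), (w, 25, m, 22, c), (w, 25, m, 22, m), (w, 25, m, 22, u), (w, 27, b, 26, c), (w, 27, b, 26, m), (w, 27, b, 26, u), (w, 27, c, 5, c), (w, 27, c, 5, m), (w, 27, c, 5, u), (w, 35, x, 11, c), (w, 35, x, 11, m), (w, 35, x, 11, u)}
σ[E = b]: keep tuples satisfying E = b → {(b, 30, q, 36, b), (b, 30, q, 36, d), (b, 30, q, 36, n), (b, 30, q, 36, z), (b, 5, v, 2, b), (b, 5, v, 2, d), (b, 5, v, 2, n), (b, 5, v, 2, z), (b, 8, q, 26, b), (b, 8, q, 26, d), (b, 8, q, 26, n), (b, 8, q, 26, z)}
Keep only column(s) C, F, E, B: {(q, 26, b, b), (q, 26, b, d), (q, 26, b, n), (q, 26, b, z), (q, 36, b, b), (q, 36, b, d), (q, 36, b, n), (q, 36, b, z), (v, 2, b, b), (v, 2, b, d), (v, 2, b, n), (v, 2, b, z)}
σ[F < 36]: keep tuples satisfying F < 36 → {(q, 26, b, b), (q, 26, b, d), (q, 26, b, n), (q, 26, b, z), (v, 2, b, b), (v, 2, b, d), (v, 2, b, n), (v, 2, b, z)}
Keep only column(s) E, C (6 duplicate(s) eliminated): {(b, q), (b, v)}

{(b, q), (b, v)}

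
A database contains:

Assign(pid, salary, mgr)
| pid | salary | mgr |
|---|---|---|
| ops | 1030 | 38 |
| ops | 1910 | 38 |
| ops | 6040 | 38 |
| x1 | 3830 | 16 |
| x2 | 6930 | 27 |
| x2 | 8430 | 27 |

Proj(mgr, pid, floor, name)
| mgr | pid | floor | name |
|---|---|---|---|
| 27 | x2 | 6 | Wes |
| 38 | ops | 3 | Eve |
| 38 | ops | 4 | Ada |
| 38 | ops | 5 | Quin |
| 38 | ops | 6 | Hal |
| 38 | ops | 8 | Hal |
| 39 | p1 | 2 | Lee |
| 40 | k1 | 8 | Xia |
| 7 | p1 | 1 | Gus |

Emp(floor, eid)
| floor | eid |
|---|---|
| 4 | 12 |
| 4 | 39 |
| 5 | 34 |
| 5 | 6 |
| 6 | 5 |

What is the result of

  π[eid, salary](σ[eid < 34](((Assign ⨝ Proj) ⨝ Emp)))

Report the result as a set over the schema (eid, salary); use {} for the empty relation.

Natural join on pid, mgr: {(ops, 1030, 38, 3, Eve), (ops, 1030, 38, 4, Ada), (ops, 1030, 38, 5, Quin), (ops, 1030, 38, 6, Hal), (ops, 1030, 38, 8, Hal), (ops, 1910, 38, 3, Eve), (ops, 1910, 38, 4, Ada), (ops, 1910, 38, 5, Quin), (ops, 1910, 38, 6, Hal), (ops, 1910, 38, 8, Hal), (ops, 6040, 38, 3, Eve), (ops, 6040, 38, 4, Ada), (ops, 6040, 38, 5, Quin), (ops, 6040, 38, 6, Hal), (ops, 6040, 38, 8, Hal), (x2, 6930, 27, 6, Wes), (x2, 8430, 27, 6, Wes)}
Natural join on floor: {(ops, 1030, 38, 4, Ada, 12), (ops, 1030, 38, 4, Ada, 39), (ops, 1030, 38, 5, Quin, 34), (ops, 1030, 38, 5, Quin, 6), (ops, 1030, 38, 6, Hal, 5), (ops, 1910, 38, 4, Ada, 12), (ops, 1910, 38, 4, Ada, 39), (ops, 1910, 38, 5, Quin, 34), (ops, 1910, 38, 5, Quin, 6), (ops, 1910, 38, 6, Hal, 5), (ops, 6040, 38, 4, Ada, 12), (ops, 6040, 38, 4, Ada, 39), (ops, 6040, 38, 5, Quin, 34), (ops, 6040, 38, 5, Quin, 6), (ops, 6040, 38, 6, Hal, 5), (x2, 6930, 27, 6, Wes, 5), (x2, 8430, 27, 6, Wes, 5)}
Apply σ_{eid < 34}; surviving tuples: {(ops, 1030, 38, 4, Ada, 12), (ops, 1030, 38, 5, Quin, 6), (ops, 1030, 38, 6, Hal, 5), (ops, 1910, 38, 4, Ada, 12), (ops, 1910, 38, 5, Quin, 6), (ops, 1910, 38, 6, Hal, 5), (ops, 6040, 38, 4, Ada, 12), (ops, 6040, 38, 5, Quin, 6), (ops, 6040, 38, 6, Hal, 5), (x2, 6930, 27, 6, Wes, 5), (x2, 8430, 27, 6, Wes, 5)}
π[eid, salary]: project onto (eid, salary) → {(12, 1030), (12, 1910), (12, 6040), (5, 1030), (5, 1910), (5, 6040), (5, 6930), (5, 8430), (6, 1030), (6, 1910), (6, 6040)}

{(12, 1030), (12, 1910), (12, 6040), (5, 1030), (5, 1910), (5, 6040), (5, 6930), (5, 8430), (6, 1030), (6, 1910), (6, 6040)}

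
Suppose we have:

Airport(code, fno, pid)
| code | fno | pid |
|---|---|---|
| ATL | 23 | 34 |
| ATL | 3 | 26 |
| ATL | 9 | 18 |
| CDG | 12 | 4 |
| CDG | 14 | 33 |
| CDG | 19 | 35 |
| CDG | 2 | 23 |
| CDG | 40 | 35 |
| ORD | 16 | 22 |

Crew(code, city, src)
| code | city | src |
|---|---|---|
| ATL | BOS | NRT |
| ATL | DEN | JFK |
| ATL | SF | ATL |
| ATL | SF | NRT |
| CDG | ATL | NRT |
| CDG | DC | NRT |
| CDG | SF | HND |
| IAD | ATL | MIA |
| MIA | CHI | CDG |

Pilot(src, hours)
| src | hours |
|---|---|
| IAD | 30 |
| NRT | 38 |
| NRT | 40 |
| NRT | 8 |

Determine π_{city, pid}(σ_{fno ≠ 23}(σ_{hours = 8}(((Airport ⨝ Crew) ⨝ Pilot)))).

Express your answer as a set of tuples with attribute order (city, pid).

{(ATL, 23), (ATL, 33), (ATL, 35), (ATL, 4), (BOS, 18), (BOS, 26), (DC, 23), (DC, 33), (DC, 35), (DC, 4), (SF, 18), (SF, 26)}

Joining Airport and Crew on code yields {(ATL, 23, 34, BOS, NRT), (ATL, 23, 34, DEN, JFK), (ATL, 23, 34, SF, ATL), (ATL, 23, 34, SF, NRT), (ATL, 3, 26, BOS, NRT), (ATL, 3, 26, DEN, JFK), (ATL, 3, 26, SF, ATL), (ATL, 3, 26, SF, NRT), (ATL, 9, 18, BOS, NRT), (ATL, 9, 18, DEN, JFK), (ATL, 9, 18, SF, ATL), (ATL, 9, 18, SF, NRT), (CDG, 12, 4, ATL, NRT), (CDG, 12, 4, DC, NRT), (CDG, 12, 4, SF, HND), (CDG, 14, 33, ATL, NRT), (CDG, 14, 33, DC, NRT), (CDG, 14, 33, SF, HND), (CDG, 19, 35, ATL, NRT), (CDG, 19, 35, DC, NRT), (CDG, 19, 35, SF, HND), (CDG, 2, 23, ATL, NRT), (CDG, 2, 23, DC, NRT), (CDG, 2, 23, SF, HND), (CDG, 40, 35, ATL, NRT), (CDG, 40, 35, DC, NRT), (CDG, 40, 35, SF, HND)}.
Joining (Airport ⨝ Crew) and Pilot on src yields {(ATL, 23, 34, BOS, NRT, 38), (ATL, 23, 34, BOS, NRT, 40), (ATL, 23, 34, BOS, NRT, 8), (ATL, 23, 34, SF, NRT, 38), (ATL, 23, 34, SF, NRT, 40), (ATL, 23, 34, SF, NRT, 8), (ATL, 3, 26, BOS, NRT, 38), (ATL, 3, 26, BOS, NRT, 40), (ATL, 3, 26, BOS, NRT, 8), (ATL, 3, 26, SF, NRT, 38), (ATL, 3, 26, SF, NRT, 40), (ATL, 3, 26, SF, NRT, 8), (ATL, 9, 18, BOS, NRT, 38), (ATL, 9, 18, BOS, NRT, 40), (ATL, 9, 18, BOS, NRT, 8), (ATL, 9, 18, SF, NRT, 38), (ATL, 9, 18, SF, NRT, 40), (ATL, 9, 18, SF, NRT, 8), (CDG, 12, 4, ATL, NRT, 38), (CDG, 12, 4, ATL, NRT, 40), (CDG, 12, 4, ATL, NRT, 8), (CDG, 12, 4, DC, NRT, 38), (CDG, 12, 4, DC, NRT, 40), (CDG, 12, 4, DC, NRT, 8), (CDG, 14, 33, ATL, NRT, 38), (CDG, 14, 33, ATL, NRT, 40), (CDG, 14, 33, ATL, NRT, 8), (CDG, 14, 33, DC, NRT, 38), (CDG, 14, 33, DC, NRT, 40), (CDG, 14, 33, DC, NRT, 8), (CDG, 19, 35, ATL, NRT, 38), (CDG, 19, 35, ATL, NRT, 40), (CDG, 19, 35, ATL, NRT, 8), (CDG, 19, 35, DC, NRT, 38), (CDG, 19, 35, DC, NRT, 40), (CDG, 19, 35, DC, NRT, 8), (CDG, 2, 23, ATL, NRT, 38), (CDG, 2, 23, ATL, NRT, 40), (CDG, 2, 23, ATL, NRT, 8), (CDG, 2, 23, DC, NRT, 38), (CDG, 2, 23, DC, NRT, 40), (CDG, 2, 23, DC, NRT, 8), (CDG, 40, 35, ATL, NRT, 38), (CDG, 40, 35, ATL, NRT, 40), (CDG, 40, 35, ATL, NRT, 8), (CDG, 40, 35, DC, NRT, 38), (CDG, 40, 35, DC, NRT, 40), (CDG, 40, 35, DC, NRT, 8)}.
Selection hours = 8: {(ATL, 23, 34, BOS, NRT, 8), (ATL, 23, 34, SF, NRT, 8), (ATL, 3, 26, BOS, NRT, 8), (ATL, 3, 26, SF, NRT, 8), (ATL, 9, 18, BOS, NRT, 8), (ATL, 9, 18, SF, NRT, 8), (CDG, 12, 4, ATL, NRT, 8), (CDG, 12, 4, DC, NRT, 8), (CDG, 14, 33, ATL, NRT, 8), (CDG, 14, 33, DC, NRT, 8), (CDG, 19, 35, ATL, NRT, 8), (CDG, 19, 35, DC, NRT, 8), (CDG, 2, 23, ATL, NRT, 8), (CDG, 2, 23, DC, NRT, 8), (CDG, 40, 35, ATL, NRT, 8), (CDG, 40, 35, DC, NRT, 8)}
Selection fno ≠ 23: {(ATL, 3, 26, BOS, NRT, 8), (ATL, 3, 26, SF, NRT, 8), (ATL, 9, 18, BOS, NRT, 8), (ATL, 9, 18, SF, NRT, 8), (CDG, 12, 4, ATL, NRT, 8), (CDG, 12, 4, DC, NRT, 8), (CDG, 14, 33, ATL, NRT, 8), (CDG, 14, 33, DC, NRT, 8), (CDG, 19, 35, ATL, NRT, 8), (CDG, 19, 35, DC, NRT, 8), (CDG, 2, 23, ATL, NRT, 8), (CDG, 2, 23, DC, NRT, 8), (CDG, 40, 35, ATL, NRT, 8), (CDG, 40, 35, DC, NRT, 8)}
π[city, pid]: project onto (city, pid) (2 duplicate(s) eliminated) → {(ATL, 23), (ATL, 33), (ATL, 35), (ATL, 4), (BOS, 18), (BOS, 26), (DC, 23), (DC, 33), (DC, 35), (DC, 4), (SF, 18), (SF, 26)}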